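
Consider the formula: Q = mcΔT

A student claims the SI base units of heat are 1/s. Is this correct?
Units of each symbol in Q = mcΔT:
  m (mass): kg
  c (specific heat capacity, in J/(kg·K)): m²/(s²·K)
  ΔT (temperature change): K

Multiplying the contributions: [kg] · [m²/(s²·K)] · [K]
Adding exponents of each base unit: kg: 1, m: 2, s: -2
SI base units of heat: kg·m²/s²

The claimed units 1/s (exponents s: -1) do not match the derived units kg·m²/s² (exponents kg: 1, m: 2, s: -2), so the claim is incorrect.

Answer: No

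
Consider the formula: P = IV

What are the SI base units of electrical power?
Units of each symbol in P = IV:
  I (current): A
  V (voltage, in volts): kg·m²/(s³·A)

Multiplying the contributions: [A] · [kg·m²/(s³·A)]
Adding exponents of each base unit: kg: 1, m: 2, s: -3
SI base units of electrical power: kg·m²/s³

Answer: kg·m²/s³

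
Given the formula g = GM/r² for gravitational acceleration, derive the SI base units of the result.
Units of each symbol in g = GM/r²:
  G (gravitational constant): m³/(kg·s²)
  M (mass): kg
  r (distance): m  → to the power 2 in the denominator, contributes 1/m²

Multiplying the contributions: [m³/(kg·s²)] · [kg] · [1/m²]
Adding exponents of each base unit: m: 1, s: -2
SI base units of gravitational acceleration: m/s²

Answer: m/s²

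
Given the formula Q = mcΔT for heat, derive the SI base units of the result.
Units of each symbol in Q = mcΔT:
  m (mass): kg
  c (specific heat capacity, in J/(kg·K)): m²/(s²·K)
  ΔT (temperature change): K

Multiplying the contributions: [kg] · [m²/(s²·K)] · [K]
Adding exponents of each base unit: kg: 1, m: 2, s: -2
SI base units of heat: kg·m²/s²

Answer: kg·m²/s²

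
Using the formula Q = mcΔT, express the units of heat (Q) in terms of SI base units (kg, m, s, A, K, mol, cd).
Units of each symbol in Q = mcΔT:
  m (mass): kg
  c (specific heat capacity, in J/(kg·K)): m²/(s²·K)
  ΔT (temperature change): K

Multiplying the contributions: [kg] · [m²/(s²·K)] · [K]
Adding exponents of each base unit: kg: 1, m: 2, s: -2
SI base units of heat: kg·m²/s²

Answer: kg·m²/s²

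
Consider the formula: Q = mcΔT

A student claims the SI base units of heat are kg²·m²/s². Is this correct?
Units of each symbol in Q = mcΔT:
  m (mass): kg
  c (specific heat capacity, in J/(kg·K)): m²/(s²·K)
  ΔT (temperature change): K

Multiplying the contributions: [kg] · [m²/(s²·K)] · [K]
Adding exponents of each base unit: kg: 1, m: 2, s: -2
SI base units of heat: kg·m²/s²

The claimed units kg²·m²/s² (exponents kg: 2, m: 2, s: -2) do not match the derived units kg·m²/s² (exponents kg: 1, m: 2, s: -2), so the claim is incorrect.

Answer: No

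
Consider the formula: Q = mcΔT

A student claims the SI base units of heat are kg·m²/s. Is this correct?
Units of each symbol in Q = mcΔT:
  m (mass): kg
  c (specific heat capacity, in J/(kg·K)): m²/(s²·K)
  ΔT (temperature change): K

Multiplying the contributions: [kg] · [m²/(s²·K)] · [K]
Adding exponents of each base unit: kg: 1, m: 2, s: -2
SI base units of heat: kg·m²/s²

The claimed units kg·m²/s (exponents kg: 1, m: 2, s: -1) do not match the derived units kg·m²/s² (exponents kg: 1, m: 2, s: -2), so the claim is incorrect.

Answer: No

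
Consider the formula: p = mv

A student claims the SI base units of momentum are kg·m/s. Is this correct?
Units of each symbol in p = mv:
  m (mass): kg
  v (velocity): m/s

Multiplying the contributions: [kg] · [m/s]
Adding exponents of each base unit: kg: 1, m: 1, s: -1
SI base units of momentum: kg·m/s

The claimed units kg·m/s match the derived units, so the claim is correct.

Answer: Yes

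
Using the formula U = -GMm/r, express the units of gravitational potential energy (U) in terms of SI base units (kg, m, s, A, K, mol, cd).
Units of each symbol in U = -GMm/r:
  G (gravitational constant): m³/(kg·s²)
  M (mass): kg
  m (mass): kg
  r (distance): m  → in the denominator, contributes 1/m
  The minus sign does not affect the units.

Multiplying the contributions: [m³/(kg·s²)] · [kg] · [kg] · [1/m]
Adding exponents of each base unit: kg: 1, m: 2, s: -2
SI base units of gravitational potential energy: kg·m²/s²

Answer: kg·m²/s²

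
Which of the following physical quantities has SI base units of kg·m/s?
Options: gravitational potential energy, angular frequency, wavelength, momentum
Checking the SI base units of each option:
  gravitational potential energy (U = -GMm/r): kg·m²/s²  ✗
  angular frequency (ω = 2πf): 1/s  ✗
  wavelength (λ = v/f): m  ✗
  momentum (p = mv): kg·m/s  ✓ matches

Only momentum has units kg·m/s.

Answer: momentum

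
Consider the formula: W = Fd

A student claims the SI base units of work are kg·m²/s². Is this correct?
Units of each symbol in W = Fd:
  F (force): kg·m/s²
  d (displacement): m

Multiplying the contributions: [kg·m/s²] · [m]
Adding exponents of each base unit: kg: 1, m: 2, s: -2
SI base units of work: kg·m²/s²

The claimed units kg·m²/s² match the derived units, so the claim is correct.

Answer: Yes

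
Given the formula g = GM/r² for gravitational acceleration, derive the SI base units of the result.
Units of each symbol in g = GM/r²:
  G (gravitational constant): m³/(kg·s²)
  M (mass): kg
  r (distance): m  → to the power 2 in the denominator, contributes 1/m²

Multiplying the contributions: [m³/(kg·s²)] · [kg] · [1/m²]
Adding exponents of each base unit: m: 1, s: -2
SI base units of gravitational acceleration: m/s²

Answer: m/s²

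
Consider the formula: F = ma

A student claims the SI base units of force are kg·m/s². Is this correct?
Units of each symbol in F = ma:
  m (mass): kg
  a (acceleration): m/s²

Multiplying the contributions: [kg] · [m/s²]
Adding exponents of each base unit: kg: 1, m: 1, s: -2
SI base units of force: kg·m/s²

The claimed units kg·m/s² match the derived units, so the claim is correct.

Answer: Yes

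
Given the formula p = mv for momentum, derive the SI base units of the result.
Units of each symbol in p = mv:
  m (mass): kg
  v (velocity): m/s

Multiplying the contributions: [kg] · [m/s]
Adding exponents of each base unit: kg: 1, m: 1, s: -1
SI base units of momentum: kg·m/s

Answer: kg·m/s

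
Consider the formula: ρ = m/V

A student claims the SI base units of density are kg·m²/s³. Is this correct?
Units of each symbol in ρ = m/V:
  m (mass): kg
  V (volume): m³  → in the denominator, contributes 1/m³

Multiplying the contributions: [kg] · [1/m³]
Adding exponents of each base unit: kg: 1, m: -3
SI base units of density: kg/m³

The claimed units kg·m²/s³ (exponents kg: 1, m: 2, s: -3) do not match the derived units kg/m³ (exponents kg: 1, m: -3), so the claim is incorrect.

Answer: No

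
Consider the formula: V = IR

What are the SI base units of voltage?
Units of each symbol in V = IR:
  I (current): A
  R (resistance, in ohms): kg·m²/(s³·A²)

Multiplying the contributions: [A] · [kg·m²/(s³·A²)]
Adding exponents of each base unit: kg: 1, m: 2, s: -3, A: -1
SI base units of voltage: kg·m²/(s³·A)

Answer: kg·m²/(s³·A)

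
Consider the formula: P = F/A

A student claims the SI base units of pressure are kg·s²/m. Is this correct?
Units of each symbol in P = F/A:
  F (force): kg·m/s²
  A (area): m²  → in the denominator, contributes 1/m²

Multiplying the contributions: [kg·m/s²] · [1/m²]
Adding exponents of each base unit: kg: 1, m: -1, s: -2
SI base units of pressure: kg/(m·s²)

The claimed units kg·s²/m (exponents kg: 1, m: -1, s: 2) do not match the derived units kg/(m·s²) (exponents kg: 1, m: -1, s: -2), so the claim is incorrect.

Answer: No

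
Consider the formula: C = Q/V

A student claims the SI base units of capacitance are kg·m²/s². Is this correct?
Units of each symbol in C = Q/V:
  Q (charge, in coulombs): s·A
  V (voltage, in volts): kg·m²/(s³·A)  → in the denominator, contributes s³·A/(kg·m²)

Multiplying the contributions: [s·A] · [s³·A/(kg·m²)]
Adding exponents of each base unit: kg: -1, m: -2, s: 4, A: 2
SI base units of capacitance: s⁴·A²/(kg·m²)

The claimed units kg·m²/s² (exponents kg: 1, m: 2, s: -2) do not match the derived units s⁴·A²/(kg·m²) (exponents kg: -1, m: -2, s: 4, A: 2), so the claim is incorrect.

Answer: No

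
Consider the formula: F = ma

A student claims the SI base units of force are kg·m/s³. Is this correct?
Units of each symbol in F = ma:
  m (mass): kg
  a (acceleration): m/s²

Multiplying the contributions: [kg] · [m/s²]
Adding exponents of each base unit: kg: 1, m: 1, s: -2
SI base units of force: kg·m/s²

The claimed units kg·m/s³ (exponents kg: 1, m: 1, s: -3) do not match the derived units kg·m/s² (exponents kg: 1, m: 1, s: -2), so the claim is incorrect.

Answer: No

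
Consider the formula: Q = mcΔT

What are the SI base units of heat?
Units of each symbol in Q = mcΔT:
  m (mass): kg
  c (specific heat capacity, in J/(kg·K)): m²/(s²·K)
  ΔT (temperature change): K

Multiplying the contributions: [kg] · [m²/(s²·K)] · [K]
Adding exponents of each base unit: kg: 1, m: 2, s: -2
SI base units of heat: kg·m²/s²

Answer: kg·m²/s²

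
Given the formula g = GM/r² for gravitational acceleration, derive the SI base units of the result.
Units of each symbol in g = GM/r²:
  G (gravitational constant): m³/(kg·s²)
  M (mass): kg
  r (distance): m  → to the power 2 in the denominator, contributes 1/m²

Multiplying the contributions: [m³/(kg·s²)] · [kg] · [1/m²]
Adding exponents of each base unit: m: 1, s: -2
SI base units of gravitational acceleration: m/s²

Answer: m/s²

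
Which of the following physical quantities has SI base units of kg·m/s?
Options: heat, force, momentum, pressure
Checking the SI base units of each option:
  heat (Q = mcΔT): kg·m²/s²  ✗
  force (F = ma): kg·m/s²  ✗
  momentum (p = mv): kg·m/s  ✓ matches
  pressure (P = F/A): kg/(m·s²)  ✗

Only momentum has units kg·m/s.

Answer: momentum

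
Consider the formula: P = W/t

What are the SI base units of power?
Units of each symbol in P = W/t:
  W (work): kg·m²/s²
  t (time): s  → in the denominator, contributes 1/s

Multiplying the contributions: [kg·m²/s²] · [1/s]
Adding exponents of each base unit: kg: 1, m: 2, s: -3
SI base units of power: kg·m²/s³

Answer: kg·m²/s³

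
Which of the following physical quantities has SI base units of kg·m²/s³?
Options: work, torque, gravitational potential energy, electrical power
Checking the SI base units of each option:
  work (W = Fd): kg·m²/s²  ✗
  torque (τ = Fr): kg·m²/s²  ✗
  gravitational potential energy (U = -GMm/r): kg·m²/s²  ✗
  electrical power (P = IV): kg·m²/s³  ✓ matches

Only electrical power has units kg·m²/s³.

Answer: electrical power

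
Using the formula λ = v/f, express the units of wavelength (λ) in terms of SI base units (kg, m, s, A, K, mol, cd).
Units of each symbol in λ = v/f:
  v (wave speed): m/s
  f (frequency): 1/s  → in the denominator, contributes s

Multiplying the contributions: [m/s] · [s]
Adding exponents of each base unit: m: 1
SI base units of wavelength: m

Answer: m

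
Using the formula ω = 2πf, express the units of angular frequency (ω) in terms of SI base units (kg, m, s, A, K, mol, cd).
Units of each symbol in ω = 2πf:
  f (frequency): 1/s
  The factor 2π is dimensionless.

Multiplying the contributions: [1/s]
Adding exponents of each base unit: s: -1
SI base units of angular frequency: 1/s

Answer: 1/s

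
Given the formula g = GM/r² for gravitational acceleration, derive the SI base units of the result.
Units of each symbol in g = GM/r²:
  G (gravitational constant): m³/(kg·s²)
  M (mass): kg
  r (distance): m  → to the power 2 in the denominator, contributes 1/m²

Multiplying the contributions: [m³/(kg·s²)] · [kg] · [1/m²]
Adding exponents of each base unit: m: 1, s: -2
SI base units of gravitational acceleration: m/s²

Answer: m/s²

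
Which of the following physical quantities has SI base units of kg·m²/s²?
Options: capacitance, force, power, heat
Checking the SI base units of each option:
  capacitance (C = Q/V): s⁴·A²/(kg·m²)  ✗
  force (F = ma): kg·m/s²  ✗
  power (P = W/t): kg·m²/s³  ✗
  heat (Q = mcΔT): kg·m²/s²  ✓ matches

Only heat has units kg·m²/s².

Answer: heat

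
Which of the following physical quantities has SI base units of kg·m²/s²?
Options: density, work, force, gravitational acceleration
Checking the SI base units of each option:
  density (ρ = m/V): kg/m³  ✗
  work (W = Fd): kg·m²/s²  ✓ matches
  force (F = ma): kg·m/s²  ✗
  gravitational acceleration (g = GM/r²): m/s²  ✗

Only work has units kg·m²/s².

Answer: work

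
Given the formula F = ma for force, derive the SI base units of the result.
Units of each symbol in F = ma:
  m (mass): kg
  a (acceleration): m/s²

Multiplying the contributions: [kg] · [m/s²]
Adding exponents of each base unit: kg: 1, m: 1, s: -2
SI base units of force: kg·m/s²

Answer: kg·m/s²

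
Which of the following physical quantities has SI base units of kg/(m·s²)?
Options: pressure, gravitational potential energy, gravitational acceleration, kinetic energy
Checking the SI base units of each option:
  pressure (P = F/A): kg/(m·s²)  ✓ matches
  gravitational potential energy (U = -GMm/r): kg·m²/s²  ✗
  gravitational acceleration (g = GM/r²): m/s²  ✗
  kinetic energy (E = ½mv²): kg·m²/s²  ✗

Only pressure has units kg/(m·s²).

Answer: pressure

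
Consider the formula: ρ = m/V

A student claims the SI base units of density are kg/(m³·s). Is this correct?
Units of each symbol in ρ = m/V:
  m (mass): kg
  V (volume): m³  → in the denominator, contributes 1/m³

Multiplying the contributions: [kg] · [1/m³]
Adding exponents of each base unit: kg: 1, m: -3
SI base units of density: kg/m³

The claimed units kg/(m³·s) (exponents kg: 1, m: -3, s: -1) do not match the derived units kg/m³ (exponents kg: 1, m: -3), so the claim is incorrect.

Answer: No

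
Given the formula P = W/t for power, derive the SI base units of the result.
Units of each symbol in P = W/t:
  W (work): kg·m²/s²
  t (time): s  → in the denominator, contributes 1/s

Multiplying the contributions: [kg·m²/s²] · [1/s]
Adding exponents of each base unit: kg: 1, m: 2, s: -3
SI base units of power: kg·m²/s³

Answer: kg·m²/s³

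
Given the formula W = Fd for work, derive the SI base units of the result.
Units of each symbol in W = Fd:
  F (force): kg·m/s²
  d (displacement): m

Multiplying the contributions: [kg·m/s²] · [m]
Adding exponents of each base unit: kg: 1, m: 2, s: -2
SI base units of work: kg·m²/s²

Answer: kg·m²/s²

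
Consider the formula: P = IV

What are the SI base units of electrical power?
Units of each symbol in P = IV:
  I (current): A
  V (voltage, in volts): kg·m²/(s³·A)

Multiplying the contributions: [A] · [kg·m²/(s³·A)]
Adding exponents of each base unit: kg: 1, m: 2, s: -3
SI base units of electrical power: kg·m²/s³

Answer: kg·m²/s³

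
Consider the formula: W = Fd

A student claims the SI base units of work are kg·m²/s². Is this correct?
Units of each symbol in W = Fd:
  F (force): kg·m/s²
  d (displacement): m

Multiplying the contributions: [kg·m/s²] · [m]
Adding exponents of each base unit: kg: 1, m: 2, s: -2
SI base units of work: kg·m²/s²

The claimed units kg·m²/s² match the derived units, so the claim is correct.

Answer: Yes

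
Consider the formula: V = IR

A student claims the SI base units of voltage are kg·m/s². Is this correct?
Units of each symbol in V = IR:
  I (current): A
  R (resistance, in ohms): kg·m²/(s³·A²)

Multiplying the contributions: [A] · [kg·m²/(s³·A²)]
Adding exponents of each base unit: kg: 1, m: 2, s: -3, A: -1
SI base units of voltage: kg·m²/(s³·A)

The claimed units kg·m/s² (exponents kg: 1, m: 1, s: -2) do not match the derived units kg·m²/(s³·A) (exponents kg: 1, m: 2, s: -3, A: -1), so the claim is incorrect.

Answer: No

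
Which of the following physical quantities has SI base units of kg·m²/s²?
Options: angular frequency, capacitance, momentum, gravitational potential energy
Checking the SI base units of each option:
  angular frequency (ω = 2πf): 1/s  ✗
  capacitance (C = Q/V): s⁴·A²/(kg·m²)  ✗
  momentum (p = mv): kg·m/s  ✗
  gravitational potential energy (U = -GMm/r): kg·m²/s²  ✓ matches

Only gravitational potential energy has units kg·m²/s².

Answer: gravitational potential energy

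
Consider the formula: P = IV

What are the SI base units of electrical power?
Units of each symbol in P = IV:
  I (current): A
  V (voltage, in volts): kg·m²/(s³·A)

Multiplying the contributions: [A] · [kg·m²/(s³·A)]
Adding exponents of each base unit: kg: 1, m: 2, s: -3
SI base units of electrical power: kg·m²/s³

Answer: kg·m²/s³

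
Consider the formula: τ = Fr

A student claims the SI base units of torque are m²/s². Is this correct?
Units of each symbol in τ = Fr:
  F (force): kg·m/s²
  r (lever arm): m

Multiplying the contributions: [kg·m/s²] · [m]
Adding exponents of each base unit: kg: 1, m: 2, s: -2
SI base units of torque: kg·m²/s²

The claimed units m²/s² (exponents m: 2, s: -2) do not match the derived units kg·m²/s² (exponents kg: 1, m: 2, s: -2), so the claim is incorrect.

Answer: No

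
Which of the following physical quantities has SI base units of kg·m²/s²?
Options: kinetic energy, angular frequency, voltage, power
Checking the SI base units of each option:
  kinetic energy (E = ½mv²): kg·m²/s²  ✓ matches
  angular frequency (ω = 2πf): 1/s  ✗
  voltage (V = IR): kg·m²/(s³·A)  ✗
  power (P = W/t): kg·m²/s³  ✗

Only kinetic energy has units kg·m²/s².

Answer: kinetic energy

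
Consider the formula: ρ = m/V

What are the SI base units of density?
Units of each symbol in ρ = m/V:
  m (mass): kg
  V (volume): m³  → in the denominator, contributes 1/m³

Multiplying the contributions: [kg] · [1/m³]
Adding exponents of each base unit: kg: 1, m: -3
SI base units of density: kg/m³

Answer: kg/m³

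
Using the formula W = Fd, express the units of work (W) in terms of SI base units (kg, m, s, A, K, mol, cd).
Units of each symbol in W = Fd:
  F (force): kg·m/s²
  d (displacement): m

Multiplying the contributions: [kg·m/s²] · [m]
Adding exponents of each base unit: kg: 1, m: 2, s: -2
SI base units of work: kg·m²/s²

Answer: kg·m²/s²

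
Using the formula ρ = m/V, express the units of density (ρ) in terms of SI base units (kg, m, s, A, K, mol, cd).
Units of each symbol in ρ = m/V:
  m (mass): kg
  V (volume): m³  → in the denominator, contributes 1/m³

Multiplying the contributions: [kg] · [1/m³]
Adding exponents of each base unit: kg: 1, m: -3
SI base units of density: kg/m³

Answer: kg/m³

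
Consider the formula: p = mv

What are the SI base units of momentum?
Units of each symbol in p = mv:
  m (mass): kg
  v (velocity): m/s

Multiplying the contributions: [kg] · [m/s]
Adding exponents of each base unit: kg: 1, m: 1, s: -1
SI base units of momentum: kg·m/s

Answer: kg·m/s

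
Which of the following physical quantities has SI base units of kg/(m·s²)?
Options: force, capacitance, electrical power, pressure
Checking the SI base units of each option:
  force (F = ma): kg·m/s²  ✗
  capacitance (C = Q/V): s⁴·A²/(kg·m²)  ✗
  electrical power (P = IV): kg·m²/s³  ✗
  pressure (P = F/A): kg/(m·s²)  ✓ matches

Only pressure has units kg/(m·s²).

Answer: pressure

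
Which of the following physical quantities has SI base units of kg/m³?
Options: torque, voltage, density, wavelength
Checking the SI base units of each option:
  torque (τ = Fr): kg·m²/s²  ✗
  voltage (V = IR): kg·m²/(s³·A)  ✗
  density (ρ = m/V): kg/m³  ✓ matches
  wavelength (λ = v/f): m  ✗

Only density has units kg/m³.

Answer: density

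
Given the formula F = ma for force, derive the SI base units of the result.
Units of each symbol in F = ma:
  m (mass): kg
  a (acceleration): m/s²

Multiplying the contributions: [kg] · [m/s²]
Adding exponents of each base unit: kg: 1, m: 1, s: -2
SI base units of force: kg·m/s²

Answer: kg·m/s²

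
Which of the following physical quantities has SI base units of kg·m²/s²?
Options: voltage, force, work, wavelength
Checking the SI base units of each option:
  voltage (V = IR): kg·m²/(s³·A)  ✗
  force (F = ma): kg·m/s²  ✗
  work (W = Fd): kg·m²/s²  ✓ matches
  wavelength (λ = v/f): m  ✗

Only work has units kg·m²/s².

Answer: work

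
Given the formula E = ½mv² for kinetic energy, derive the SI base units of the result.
Units of each symbol in E = ½mv²:
  m (mass): kg
  v (speed): m/s  → to the power 2, contributes m²/s²
  The factor ½ is dimensionless.

Multiplying the contributions: [kg] · [m²/s²]
Adding exponents of each base unit: kg: 1, m: 2, s: -2
SI base units of kinetic energy: kg·m²/s²

Answer: kg·m²/s²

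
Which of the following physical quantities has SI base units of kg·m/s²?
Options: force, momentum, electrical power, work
Checking the SI base units of each option:
  force (F = ma): kg·m/s²  ✓ matches
  momentum (p = mv): kg·m/s  ✗
  electrical power (P = IV): kg·m²/s³  ✗
  work (W = Fd): kg·m²/s²  ✗

Only force has units kg·m/s².

Answer: force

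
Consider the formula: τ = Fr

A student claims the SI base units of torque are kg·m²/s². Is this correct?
Units of each symbol in τ = Fr:
  F (force): kg·m/s²
  r (lever arm): m

Multiplying the contributions: [kg·m/s²] · [m]
Adding exponents of each base unit: kg: 1, m: 2, s: -2
SI base units of torque: kg·m²/s²

The claimed units kg·m²/s² match the derived units, so the claim is correct.

Answer: Yes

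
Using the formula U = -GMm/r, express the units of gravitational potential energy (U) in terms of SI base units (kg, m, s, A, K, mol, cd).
Units of each symbol in U = -GMm/r:
  G (gravitational constant): m³/(kg·s²)
  M (mass): kg
  m (mass): kg
  r (distance): m  → in the denominator, contributes 1/m
  The minus sign does not affect the units.

Multiplying the contributions: [m³/(kg·s²)] · [kg] · [kg] · [1/m]
Adding exponents of each base unit: kg: 1, m: 2, s: -2
SI base units of gravitational potential energy: kg·m²/s²

Answer: kg·m²/s²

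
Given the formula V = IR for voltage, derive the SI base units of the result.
Units of each symbol in V = IR:
  I (current): A
  R (resistance, in ohms): kg·m²/(s³·A²)

Multiplying the contributions: [A] · [kg·m²/(s³·A²)]
Adding exponents of each base unit: kg: 1, m: 2, s: -3, A: -1
SI base units of voltage: kg·m²/(s³·A)

Answer: kg·m²/(s³·A)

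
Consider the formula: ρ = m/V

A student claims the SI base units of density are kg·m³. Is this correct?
Units of each symbol in ρ = m/V:
  m (mass): kg
  V (volume): m³  → in the denominator, contributes 1/m³

Multiplying the contributions: [kg] · [1/m³]
Adding exponents of each base unit: kg: 1, m: -3
SI base units of density: kg/m³

The claimed units kg·m³ (exponents kg: 1, m: 3) do not match the derived units kg/m³ (exponents kg: 1, m: -3), so the claim is incorrect.

Answer: No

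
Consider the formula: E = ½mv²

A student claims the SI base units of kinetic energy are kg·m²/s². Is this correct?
Units of each symbol in E = ½mv²:
  m (mass): kg
  v (speed): m/s  → to the power 2, contributes m²/s²
  The factor ½ is dimensionless.

Multiplying the contributions: [kg] · [m²/s²]
Adding exponents of each base unit: kg: 1, m: 2, s: -2
SI base units of kinetic energy: kg·m²/s²

The claimed units kg·m²/s² match the derived units, so the claim is correct.

Answer: Yes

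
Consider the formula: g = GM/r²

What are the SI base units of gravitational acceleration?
Units of each symbol in g = GM/r²:
  G (gravitational constant): m³/(kg·s²)
  M (mass): kg
  r (distance): m  → to the power 2 in the denominator, contributes 1/m²

Multiplying the contributions: [m³/(kg·s²)] · [kg] · [1/m²]
Adding exponents of each base unit: m: 1, s: -2
SI base units of gravitational acceleration: m/s²

Answer: m/s²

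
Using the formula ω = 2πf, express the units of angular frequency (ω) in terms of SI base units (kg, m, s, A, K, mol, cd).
Units of each symbol in ω = 2πf:
  f (frequency): 1/s
  The factor 2π is dimensionless.

Multiplying the contributions: [1/s]
Adding exponents of each base unit: s: -1
SI base units of angular frequency: 1/s

Answer: 1/s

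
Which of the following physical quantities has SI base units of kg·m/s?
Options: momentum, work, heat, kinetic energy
Checking the SI base units of each option:
  momentum (p = mv): kg·m/s  ✓ matches
  work (W = Fd): kg·m²/s²  ✗
  heat (Q = mcΔT): kg·m²/s²  ✗
  kinetic energy (E = ½mv²): kg·m²/s²  ✗

Only momentum has units kg·m/s.

Answer: momentum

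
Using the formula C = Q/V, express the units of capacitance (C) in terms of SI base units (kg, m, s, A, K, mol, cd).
Units of each symbol in C = Q/V:
  Q (charge, in coulombs): s·A
  V (voltage, in volts): kg·m²/(s³·A)  → in the denominator, contributes s³·A/(kg·m²)

Multiplying the contributions: [s·A] · [s³·A/(kg·m²)]
Adding exponents of each base unit: kg: -1, m: -2, s: 4, A: 2
SI base units of capacitance: s⁴·A²/(kg·m²)

Answer: s⁴·A²/(kg·m²)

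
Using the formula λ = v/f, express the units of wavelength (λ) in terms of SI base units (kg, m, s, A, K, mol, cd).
Units of each symbol in λ = v/f:
  v (wave speed): m/s
  f (frequency): 1/s  → in the denominator, contributes s

Multiplying the contributions: [m/s] · [s]
Adding exponents of each base unit: m: 1
SI base units of wavelength: m

Answer: m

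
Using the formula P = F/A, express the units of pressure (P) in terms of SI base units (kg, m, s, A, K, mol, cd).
Units of each symbol in P = F/A:
  F (force): kg·m/s²
  A (area): m²  → in the denominator, contributes 1/m²

Multiplying the contributions: [kg·m/s²] · [1/m²]
Adding exponents of each base unit: kg: 1, m: -1, s: -2
SI base units of pressure: kg/(m·s²)

Answer: kg/(m·s²)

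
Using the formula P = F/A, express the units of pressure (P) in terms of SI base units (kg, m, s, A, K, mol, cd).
Units of each symbol in P = F/A:
  F (force): kg·m/s²
  A (area): m²  → in the denominator, contributes 1/m²

Multiplying the contributions: [kg·m/s²] · [1/m²]
Adding exponents of each base unit: kg: 1, m: -1, s: -2
SI base units of pressure: kg/(m·s²)

Answer: kg/(m·s²)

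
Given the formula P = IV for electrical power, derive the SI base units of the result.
Units of each symbol in P = IV:
  I (current): A
  V (voltage, in volts): kg·m²/(s³·A)

Multiplying the contributions: [A] · [kg·m²/(s³·A)]
Adding exponents of each base unit: kg: 1, m: 2, s: -3
SI base units of electrical power: kg·m²/s³

Answer: kg·m²/s³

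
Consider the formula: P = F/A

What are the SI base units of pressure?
Units of each symbol in P = F/A:
  F (force): kg·m/s²
  A (area): m²  → in the denominator, contributes 1/m²

Multiplying the contributions: [kg·m/s²] · [1/m²]
Adding exponents of each base unit: kg: 1, m: -1, s: -2
SI base units of pressure: kg/(m·s²)

Answer: kg/(m·s²)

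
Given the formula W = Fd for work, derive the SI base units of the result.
Units of each symbol in W = Fd:
  F (force): kg·m/s²
  d (displacement): m

Multiplying the contributions: [kg·m/s²] · [m]
Adding exponents of each base unit: kg: 1, m: 2, s: -2
SI base units of work: kg·m²/s²

Answer: kg·m²/s²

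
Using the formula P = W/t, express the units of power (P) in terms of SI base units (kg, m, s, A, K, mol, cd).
Units of each symbol in P = W/t:
  W (work): kg·m²/s²
  t (time): s  → in the denominator, contributes 1/s

Multiplying the contributions: [kg·m²/s²] · [1/s]
Adding exponents of each base unit: kg: 1, m: 2, s: -3
SI base units of power: kg·m²/s³

Answer: kg·m²/s³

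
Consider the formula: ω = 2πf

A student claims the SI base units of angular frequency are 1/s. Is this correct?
Units of each symbol in ω = 2πf:
  f (frequency): 1/s
  The factor 2π is dimensionless.

Multiplying the contributions: [1/s]
Adding exponents of each base unit: s: -1
SI base units of angular frequency: 1/s

The claimed units 1/s match the derived units, so the claim is correct.

Answer: Yes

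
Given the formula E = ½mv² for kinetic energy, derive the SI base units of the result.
Units of each symbol in E = ½mv²:
  m (mass): kg
  v (speed): m/s  → to the power 2, contributes m²/s²
  The factor ½ is dimensionless.

Multiplying the contributions: [kg] · [m²/s²]
Adding exponents of each base unit: kg: 1, m: 2, s: -2
SI base units of kinetic energy: kg·m²/s²

Answer: kg·m²/s²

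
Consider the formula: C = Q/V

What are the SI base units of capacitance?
Units of each symbol in C = Q/V:
  Q (charge, in coulombs): s·A
  V (voltage, in volts): kg·m²/(s³·A)  → in the denominator, contributes s³·A/(kg·m²)

Multiplying the contributions: [s·A] · [s³·A/(kg·m²)]
Adding exponents of each base unit: kg: -1, m: -2, s: 4, A: 2
SI base units of capacitance: s⁴·A²/(kg·m²)

Answer: s⁴·A²/(kg·m²)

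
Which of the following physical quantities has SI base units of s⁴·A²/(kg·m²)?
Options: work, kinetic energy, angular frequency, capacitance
Checking the SI base units of each option:
  work (W = Fd): kg·m²/s²  ✗
  kinetic energy (E = ½mv²): kg·m²/s²  ✗
  angular frequency (ω = 2πf): 1/s  ✗
  capacitance (C = Q/V): s⁴·A²/(kg·m²)  ✓ matches

Only capacitance has units s⁴·A²/(kg·m²).

Answer: capacitance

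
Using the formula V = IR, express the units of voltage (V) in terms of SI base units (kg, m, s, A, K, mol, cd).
Units of each symbol in V = IR:
  I (current): A
  R (resistance, in ohms): kg·m²/(s³·A²)

Multiplying the contributions: [A] · [kg·m²/(s³·A²)]
Adding exponents of each base unit: kg: 1, m: 2, s: -3, A: -1
SI base units of voltage: kg·m²/(s³·A)

Answer: kg·m²/(s³·A)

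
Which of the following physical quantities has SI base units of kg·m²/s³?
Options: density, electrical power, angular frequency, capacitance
Checking the SI base units of each option:
  density (ρ = m/V): kg/m³  ✗
  electrical power (P = IV): kg·m²/s³  ✓ matches
  angular frequency (ω = 2πf): 1/s  ✗
  capacitance (C = Q/V): s⁴·A²/(kg·m²)  ✗

Only electrical power has units kg·m²/s³.

Answer: electrical power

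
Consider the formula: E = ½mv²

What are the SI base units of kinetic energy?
Units of each symbol in E = ½mv²:
  m (mass): kg
  v (speed): m/s  → to the power 2, contributes m²/s²
  The factor ½ is dimensionless.

Multiplying the contributions: [kg] · [m²/s²]
Adding exponents of each base unit: kg: 1, m: 2, s: -2
SI base units of kinetic energy: kg·m²/s²

Answer: kg·m²/s²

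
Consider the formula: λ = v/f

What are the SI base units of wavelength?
Units of each symbol in λ = v/f:
  v (wave speed): m/s
  f (frequency): 1/s  → in the denominator, contributes s

Multiplying the contributions: [m/s] · [s]
Adding exponents of each base unit: m: 1
SI base units of wavelength: m

Answer: m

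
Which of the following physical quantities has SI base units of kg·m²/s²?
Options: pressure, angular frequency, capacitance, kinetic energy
Checking the SI base units of each option:
  pressure (P = F/A): kg/(m·s²)  ✗
  angular frequency (ω = 2πf): 1/s  ✗
  capacitance (C = Q/V): s⁴·A²/(kg·m²)  ✗
  kinetic energy (E = ½mv²): kg·m²/s²  ✓ matches

Only kinetic energy has units kg·m²/s².

Answer: kinetic energy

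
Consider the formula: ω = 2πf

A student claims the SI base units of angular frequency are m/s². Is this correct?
Units of each symbol in ω = 2πf:
  f (frequency): 1/s
  The factor 2π is dimensionless.

Multiplying the contributions: [1/s]
Adding exponents of each base unit: s: -1
SI base units of angular frequency: 1/s

The claimed units m/s² (exponents m: 1, s: -2) do not match the derived units 1/s (exponents s: -1), so the claim is incorrect.

Answer: No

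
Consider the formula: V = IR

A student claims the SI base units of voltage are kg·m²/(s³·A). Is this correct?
Units of each symbol in V = IR:
  I (current): A
  R (resistance, in ohms): kg·m²/(s³·A²)

Multiplying the contributions: [A] · [kg·m²/(s³·A²)]
Adding exponents of each base unit: kg: 1, m: 2, s: -3, A: -1
SI base units of voltage: kg·m²/(s³·A)

The claimed units kg·m²/(s³·A) match the derived units, so the claim is correct.

Answer: Yes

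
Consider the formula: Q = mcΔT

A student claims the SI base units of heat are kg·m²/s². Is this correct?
Units of each symbol in Q = mcΔT:
  m (mass): kg
  c (specific heat capacity, in J/(kg·K)): m²/(s²·K)
  ΔT (temperature change): K

Multiplying the contributions: [kg] · [m²/(s²·K)] · [K]
Adding exponents of each base unit: kg: 1, m: 2, s: -2
SI base units of heat: kg·m²/s²

The claimed units kg·m²/s² match the derived units, so the claim is correct.

Answer: Yes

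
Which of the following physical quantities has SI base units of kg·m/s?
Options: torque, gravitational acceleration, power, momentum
Checking the SI base units of each option:
  torque (τ = Fr): kg·m²/s²  ✗
  gravitational acceleration (g = GM/r²): m/s²  ✗
  power (P = W/t): kg·m²/s³  ✗
  momentum (p = mv): kg·m/s  ✓ matches

Only momentum has units kg·m/s.

Answer: momentum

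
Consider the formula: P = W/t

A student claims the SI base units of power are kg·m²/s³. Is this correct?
Units of each symbol in P = W/t:
  W (work): kg·m²/s²
  t (time): s  → in the denominator, contributes 1/s

Multiplying the contributions: [kg·m²/s²] · [1/s]
Adding exponents of each base unit: kg: 1, m: 2, s: -3
SI base units of power: kg·m²/s³

The claimed units kg·m²/s³ match the derived units, so the claim is correct.

Answer: Yes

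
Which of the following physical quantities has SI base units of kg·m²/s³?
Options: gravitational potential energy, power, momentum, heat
Checking the SI base units of each option:
  gravitational potential energy (U = -GMm/r): kg·m²/s²  ✗
  power (P = W/t): kg·m²/s³  ✓ matches
  momentum (p = mv): kg·m/s  ✗
  heat (Q = mcΔT): kg·m²/s²  ✗

Only power has units kg·m²/s³.

Answer: power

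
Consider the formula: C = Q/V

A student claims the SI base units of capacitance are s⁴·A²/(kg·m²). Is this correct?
Units of each symbol in C = Q/V:
  Q (charge, in coulombs): s·A
  V (voltage, in volts): kg·m²/(s³·A)  → in the denominator, contributes s³·A/(kg·m²)

Multiplying the contributions: [s·A] · [s³·A/(kg·m²)]
Adding exponents of each base unit: kg: -1, m: -2, s: 4, A: 2
SI base units of capacitance: s⁴·A²/(kg·m²)

The claimed units s⁴·A²/(kg·m²) match the derived units, so the claim is correct.

Answer: Yes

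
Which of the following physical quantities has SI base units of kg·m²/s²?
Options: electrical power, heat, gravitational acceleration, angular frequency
Checking the SI base units of each option:
  electrical power (P = IV): kg·m²/s³  ✗
  heat (Q = mcΔT): kg·m²/s²  ✓ matches
  gravitational acceleration (g = GM/r²): m/s²  ✗
  angular frequency (ω = 2πf): 1/s  ✗

Only heat has units kg·m²/s².

Answer: heat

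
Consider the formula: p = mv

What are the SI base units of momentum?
Units of each symbol in p = mv:
  m (mass): kg
  v (velocity): m/s

Multiplying the contributions: [kg] · [m/s]
Adding exponents of each base unit: kg: 1, m: 1, s: -1
SI base units of momentum: kg·m/s

Answer: kg·m/s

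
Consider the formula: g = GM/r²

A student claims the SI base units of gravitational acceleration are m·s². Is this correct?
Units of each symbol in g = GM/r²:
  G (gravitational constant): m³/(kg·s²)
  M (mass): kg
  r (distance): m  → to the power 2 in the denominator, contributes 1/m²

Multiplying the contributions: [m³/(kg·s²)] · [kg] · [1/m²]
Adding exponents of each base unit: m: 1, s: -2
SI base units of gravitational acceleration: m/s²

The claimed units m·s² (exponents m: 1, s: 2) do not match the derived units m/s² (exponents m: 1, s: -2), so the claim is incorrect.

Answer: No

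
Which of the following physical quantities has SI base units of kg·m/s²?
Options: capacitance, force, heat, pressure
Checking the SI base units of each option:
  capacitance (C = Q/V): s⁴·A²/(kg·m²)  ✗
  force (F = ma): kg·m/s²  ✓ matches
  heat (Q = mcΔT): kg·m²/s²  ✗
  pressure (P = F/A): kg/(m·s²)  ✗

Only force has units kg·m/s².

Answer: force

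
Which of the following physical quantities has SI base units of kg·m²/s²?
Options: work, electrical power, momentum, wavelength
Checking the SI base units of each option:
  work (W = Fd): kg·m²/s²  ✓ matches
  electrical power (P = IV): kg·m²/s³  ✗
  momentum (p = mv): kg·m/s  ✗
  wavelength (λ = v/f): m  ✗

Only work has units kg·m²/s².

Answer: work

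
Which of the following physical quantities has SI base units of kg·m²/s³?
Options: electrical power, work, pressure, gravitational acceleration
Checking the SI base units of each option:
  electrical power (P = IV): kg·m²/s³  ✓ matches
  work (W = Fd): kg·m²/s²  ✗
  pressure (P = F/A): kg/(m·s²)  ✗
  gravitational acceleration (g = GM/r²): m/s²  ✗

Only electrical power has units kg·m²/s³.

Answer: electrical power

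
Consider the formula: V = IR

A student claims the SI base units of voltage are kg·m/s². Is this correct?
Units of each symbol in V = IR:
  I (current): A
  R (resistance, in ohms): kg·m²/(s³·A²)

Multiplying the contributions: [A] · [kg·m²/(s³·A²)]
Adding exponents of each base unit: kg: 1, m: 2, s: -3, A: -1
SI base units of voltage: kg·m²/(s³·A)

The claimed units kg·m/s² (exponents kg: 1, m: 1, s: -2) do not match the derived units kg·m²/(s³·A) (exponents kg: 1, m: 2, s: -3, A: -1), so the claim is incorrect.

Answer: No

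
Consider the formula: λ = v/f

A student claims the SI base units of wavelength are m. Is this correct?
Units of each symbol in λ = v/f:
  v (wave speed): m/s
  f (frequency): 1/s  → in the denominator, contributes s

Multiplying the contributions: [m/s] · [s]
Adding exponents of each base unit: m: 1
SI base units of wavelength: m

The claimed units m match the derived units, so the claim is correct.

Answer: Yes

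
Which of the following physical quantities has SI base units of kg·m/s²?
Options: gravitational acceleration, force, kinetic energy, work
Checking the SI base units of each option:
  gravitational acceleration (g = GM/r²): m/s²  ✗
  force (F = ma): kg·m/s²  ✓ matches
  kinetic energy (E = ½mv²): kg·m²/s²  ✗
  work (W = Fd): kg·m²/s²  ✗

Only force has units kg·m/s².

Answer: force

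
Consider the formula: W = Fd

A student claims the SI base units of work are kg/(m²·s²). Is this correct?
Units of each symbol in W = Fd:
  F (force): kg·m/s²
  d (displacement): m

Multiplying the contributions: [kg·m/s²] · [m]
Adding exponents of each base unit: kg: 1, m: 2, s: -2
SI base units of work: kg·m²/s²

The claimed units kg/(m²·s²) (exponents kg: 1, m: -2, s: -2) do not match the derived units kg·m²/s² (exponents kg: 1, m: 2, s: -2), so the claim is incorrect.

Answer: No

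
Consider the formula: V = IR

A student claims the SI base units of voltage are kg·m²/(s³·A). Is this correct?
Units of each symbol in V = IR:
  I (current): A
  R (resistance, in ohms): kg·m²/(s³·A²)

Multiplying the contributions: [A] · [kg·m²/(s³·A²)]
Adding exponents of each base unit: kg: 1, m: 2, s: -3, A: -1
SI base units of voltage: kg·m²/(s³·A)

The claimed units kg·m²/(s³·A) match the derived units, so the claim is correct.

Answer: Yes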